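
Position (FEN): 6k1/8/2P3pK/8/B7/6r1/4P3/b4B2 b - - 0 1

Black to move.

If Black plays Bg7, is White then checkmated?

yes

After Bg7: white king on h6; in check: yes, from the black bishop on g7.
King squares — g5: attacked by Rg3; h5: attacked by Pg6; g6: attacked by Rg3; g7: attacked by Kg8; h7: attacked by Kg8.
White has no legal moves → checkmate.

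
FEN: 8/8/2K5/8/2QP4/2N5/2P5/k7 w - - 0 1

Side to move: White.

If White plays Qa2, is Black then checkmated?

After Qa2: black king on a1; in check: yes, from the white queen on a2.
King squares — b1: attacked by Qa2; a2: attacked by Nc3; b2: attacked by Qa2.
Black has no legal moves → checkmate.

yes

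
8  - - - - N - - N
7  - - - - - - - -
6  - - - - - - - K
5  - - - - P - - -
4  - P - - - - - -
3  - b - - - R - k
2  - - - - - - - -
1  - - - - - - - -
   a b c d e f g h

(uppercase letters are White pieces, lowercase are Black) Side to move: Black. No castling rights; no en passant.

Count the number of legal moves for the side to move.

4

Black to move; king on h3.
In check: yes, from the white rook on f3.
Legal moves: Kh4, Kg4, Kh2, Kg2.
Count: 4.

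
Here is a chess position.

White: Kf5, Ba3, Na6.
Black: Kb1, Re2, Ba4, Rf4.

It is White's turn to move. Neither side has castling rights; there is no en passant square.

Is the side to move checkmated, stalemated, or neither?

White to move; white king on f5.
In check: yes, from the black rook on f4.
King squares — e4: attacked by Re2; f4: available; g4: attacked by Rf4; e5: attacked by Re2; g5: available; e6: attacked by Re2; f6: attacked by Rf4; g6: available.
Legal moves for White: Kg6, Kg5, Kxf4.
White is in check but has 3 legal moves → neither.

neither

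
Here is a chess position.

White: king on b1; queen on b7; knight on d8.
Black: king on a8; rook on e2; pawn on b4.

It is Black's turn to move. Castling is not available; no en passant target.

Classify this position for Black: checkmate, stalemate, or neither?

Black to move; black king on a8.
In check: yes, from the white queen on b7.
King squares — a7: attacked by Qb7; b7: attacked by Nd8; b8: attacked by Qb7.
Legal moves for Black: none.
In check with no legal moves → checkmate.

checkmate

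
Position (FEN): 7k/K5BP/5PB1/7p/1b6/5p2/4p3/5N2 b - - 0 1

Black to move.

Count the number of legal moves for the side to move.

0

Black to move; king on h8.
In check: yes, from the white bishop on g7.
Legal moves: none.
Count: 0.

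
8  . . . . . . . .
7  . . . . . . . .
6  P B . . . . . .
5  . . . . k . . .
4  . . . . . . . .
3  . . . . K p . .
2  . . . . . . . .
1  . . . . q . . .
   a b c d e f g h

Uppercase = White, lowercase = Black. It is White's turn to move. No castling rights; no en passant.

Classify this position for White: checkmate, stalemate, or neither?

White to move; white king on e3.
In check: yes, from the black queen on e1.
King squares — d2: attacked by Qe1; e2: attacked by Qe1; f2: attacked by Qe1; d3: available; f3: available; d4: attacked by Ke5; e4: attacked by Qe1; f4: attacked by Ke5.
Legal moves for White: Kxf3, Kd3.
White is in check but has 2 legal moves → neither.

neither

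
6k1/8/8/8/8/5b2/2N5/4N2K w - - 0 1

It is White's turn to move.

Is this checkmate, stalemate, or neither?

neither

White to move; white king on h1.
In check: yes, from the black bishop on f3.
King squares — g1: available; g2: attacked by Bf3; h2: available.
Legal moves for White: Kh2, Kg1, Nxf3, Ng2.
White is in check but has 4 legal moves → neither.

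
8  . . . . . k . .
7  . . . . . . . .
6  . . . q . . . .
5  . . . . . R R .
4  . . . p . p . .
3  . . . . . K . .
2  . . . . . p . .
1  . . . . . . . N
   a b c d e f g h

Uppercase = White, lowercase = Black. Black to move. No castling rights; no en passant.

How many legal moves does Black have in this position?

3

Black to move; king on f8.
In check: yes, from the white rook on f5.
Legal moves: Ke8, Ke7, Qf6.
Count: 3.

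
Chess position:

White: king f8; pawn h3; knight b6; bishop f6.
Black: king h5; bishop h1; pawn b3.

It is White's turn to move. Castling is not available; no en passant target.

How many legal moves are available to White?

White to move; king on f8.
In check: no.
Legal moves: Kg8, Ke8, Kg7, Kf7, Ke7, Bh8, Bd8, Bg7, Be7, Bg5, Be5, Bh4, Bd4, Bc3, Bb2, Ba1, Nc8, Na8, Nd7, Nd5, Nc4, Na4, h4.
Count: 23.

23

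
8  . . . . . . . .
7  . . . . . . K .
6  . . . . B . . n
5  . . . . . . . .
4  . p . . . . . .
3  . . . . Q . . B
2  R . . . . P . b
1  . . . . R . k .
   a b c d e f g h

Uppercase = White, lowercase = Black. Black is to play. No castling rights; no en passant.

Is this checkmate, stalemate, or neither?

checkmate

Black to move; black king on g1.
In check: yes, from the white rook on e1.
King squares — f1: attacked by Re1; h1: attacked by Re1; f2: attacked by Ra2; g2: attacked by Bh3; h2: own bishop.
Legal moves for Black: none.
In check with no legal moves → checkmate.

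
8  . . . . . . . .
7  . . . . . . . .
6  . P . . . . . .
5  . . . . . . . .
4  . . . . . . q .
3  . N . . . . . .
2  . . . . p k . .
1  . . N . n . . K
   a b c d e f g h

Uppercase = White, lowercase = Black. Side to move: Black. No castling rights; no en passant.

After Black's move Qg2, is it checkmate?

After Qg2: white king on h1; in check: yes, from the black queen on g2.
King squares — g1: attacked by Kf2; g2: attacked by Ne1; h2: attacked by Qg2.
White has no legal moves → checkmate.

yes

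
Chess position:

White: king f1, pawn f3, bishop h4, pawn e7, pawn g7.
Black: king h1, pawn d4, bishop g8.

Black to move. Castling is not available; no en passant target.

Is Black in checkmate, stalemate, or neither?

Black to move; black king on h1.
In check: no.
Legal moves for Black: Bh7, Bf7, Be6, Bd5, Bc4+, Bb3, Ba2, Kh2, d3.
Black has 9 legal moves and is not in check → neither.

neither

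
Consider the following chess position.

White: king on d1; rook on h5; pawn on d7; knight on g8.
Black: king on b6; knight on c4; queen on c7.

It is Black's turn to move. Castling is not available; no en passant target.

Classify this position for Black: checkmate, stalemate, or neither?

Black to move; black king on b6.
In check: no.
Legal moves for Black include: Qd8, Qc8, Qb8, Qxd7+, Qb7, Qa7, Qd6+, Qc6, Qe5, Qc5, Qf4, Qg3, Qh2, Kb7, Ka7, Kc6, Ka6, Nd6, ... (list truncated; more exist).
Black has legal moves and is not in check → neither.

neither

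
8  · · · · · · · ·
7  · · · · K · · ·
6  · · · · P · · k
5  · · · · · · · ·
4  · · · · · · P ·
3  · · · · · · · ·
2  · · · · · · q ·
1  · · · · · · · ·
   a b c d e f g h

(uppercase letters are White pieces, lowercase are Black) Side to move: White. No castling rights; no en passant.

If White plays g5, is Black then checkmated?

After g5: black king on h6; in check: yes, from the white pawn on g5.
Black has 6 legal replies: Kh7, Kg7, Kg6, Kh5, Kxg5, Qxg5+.
In check but a legal move exists → not checkmate.

no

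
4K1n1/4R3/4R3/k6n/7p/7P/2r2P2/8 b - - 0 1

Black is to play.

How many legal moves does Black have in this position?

Black to move; king on a5.
In check: no.
Legal moves: Nxe7, Nh6, Ngf6+, Ng7+, Nhf6+, Nf4, Ng3, Kb5, Kb4, Ka4, Rc8+, Rc7, Rc6, Rc5, Rc4, Rc3, Rxf2, Re2, Rd2, Rb2, Ra2, Rc1.
Count: 22.

22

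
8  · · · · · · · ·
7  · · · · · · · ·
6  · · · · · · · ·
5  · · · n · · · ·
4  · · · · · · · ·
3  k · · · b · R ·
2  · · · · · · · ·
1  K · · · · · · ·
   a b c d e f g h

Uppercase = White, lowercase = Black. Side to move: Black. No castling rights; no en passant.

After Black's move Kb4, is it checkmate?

no

After Kb4: white king on a1; in check: no.
White is not in check, so this cannot be checkmate.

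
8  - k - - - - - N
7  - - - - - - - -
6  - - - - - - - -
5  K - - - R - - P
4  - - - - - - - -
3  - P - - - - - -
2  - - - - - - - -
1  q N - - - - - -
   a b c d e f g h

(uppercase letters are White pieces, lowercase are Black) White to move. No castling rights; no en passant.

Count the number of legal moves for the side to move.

4

White to move; king on a5.
In check: yes, from the black queen on a1.
Legal moves: Kb6, Kb5, Kb4, Na3.
Count: 4.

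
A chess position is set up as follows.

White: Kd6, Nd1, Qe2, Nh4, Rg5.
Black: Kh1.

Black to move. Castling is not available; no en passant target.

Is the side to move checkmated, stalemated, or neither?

Black to move; black king on h1.
In check: no.
King squares — g1: attacked by Rg5; g2: attacked by Qe2; h2: attacked by Qe2.
Legal moves for Black: none.
Not in check and no legal moves → stalemate.

stalemate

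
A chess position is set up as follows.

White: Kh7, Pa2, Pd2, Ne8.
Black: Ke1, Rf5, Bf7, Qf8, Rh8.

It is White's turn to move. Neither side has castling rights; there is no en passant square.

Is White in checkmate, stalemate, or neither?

White to move; white king on h7.
In check: yes, from the black rook on h8.
King squares — g6: attacked by Bf7; h6: attacked by Qf8; g7: attacked by Qf8; g8: attacked by Bf7; h8: attacked by Qf8.
Legal moves for White: none.
In check with no legal moves → checkmate.

checkmate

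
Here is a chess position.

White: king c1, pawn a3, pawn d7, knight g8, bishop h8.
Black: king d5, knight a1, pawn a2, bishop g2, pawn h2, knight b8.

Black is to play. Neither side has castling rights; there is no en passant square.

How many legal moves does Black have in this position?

20

Black to move; king on d5.
In check: no.
Legal moves: Nxd7, Nc6, Na6, Ke6, Kd6, Kc6, Kc5, Ke4, Kc4, Be4, Bh3, Bf3, Bh1, Bf1, Nb3+, Nc2, h1=Q+, h1=R+, h1=B, h1=N.
Count: 20.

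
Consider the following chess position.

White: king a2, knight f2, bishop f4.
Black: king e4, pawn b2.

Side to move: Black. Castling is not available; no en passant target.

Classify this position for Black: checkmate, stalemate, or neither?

neither

Black to move; black king on e4.
In check: yes, from the white knight on f2.
Legal moves for Black: Kf5, Kd5, Kxf4, Kd4, Kf3.
Black is in check but has 5 legal moves → neither.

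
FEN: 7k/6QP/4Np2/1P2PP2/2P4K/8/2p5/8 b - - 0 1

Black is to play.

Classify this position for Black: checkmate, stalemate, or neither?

checkmate

Black to move; black king on h8.
In check: yes, from the white queen on g7.
King squares — g7: attacked by Ne6; h7: attacked by Qg7; g8: attacked by Qg7.
Legal moves for Black: none.
In check with no legal moves → checkmate.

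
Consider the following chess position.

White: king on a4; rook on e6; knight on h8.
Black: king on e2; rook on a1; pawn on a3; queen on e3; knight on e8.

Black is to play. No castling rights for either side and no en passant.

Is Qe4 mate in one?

no

After Qe4: white king on a4; in check: yes, from the black queen on e4.
White has 4 legal replies: Kb5, Ka5, Kb3, Rxe4+.
In check but a legal move exists → not checkmate.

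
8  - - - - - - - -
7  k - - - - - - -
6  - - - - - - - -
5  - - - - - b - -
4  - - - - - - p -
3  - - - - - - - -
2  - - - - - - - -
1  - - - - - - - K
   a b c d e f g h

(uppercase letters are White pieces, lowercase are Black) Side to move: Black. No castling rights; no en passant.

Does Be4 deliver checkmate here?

After Be4: white king on h1; in check: yes, from the black bishop on e4.
White has 2 legal replies: Kh2, Kg1.
In check but a legal move exists → not checkmate.

no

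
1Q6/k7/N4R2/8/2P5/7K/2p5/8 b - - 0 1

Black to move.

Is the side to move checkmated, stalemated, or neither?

checkmate

Black to move; black king on a7.
In check: yes, from the white queen on b8.
King squares — a6: attacked by Rf6; b6: attacked by Rf6; b7: attacked by Qb8; a8: attacked by Qb8; b8: attacked by Na6.
Legal moves for Black: none.
In check with no legal moves → checkmate.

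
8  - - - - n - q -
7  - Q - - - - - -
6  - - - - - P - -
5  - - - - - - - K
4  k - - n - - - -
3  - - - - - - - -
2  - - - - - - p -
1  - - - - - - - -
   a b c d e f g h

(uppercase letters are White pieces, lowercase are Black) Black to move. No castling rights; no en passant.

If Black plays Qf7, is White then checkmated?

no

After Qf7: white king on h5; in check: yes, from the black queen on f7.
White has 5 legal replies: Kh6, Kg5, Kh4, Kg4, Qxf7.
In check but a legal move exists → not checkmate.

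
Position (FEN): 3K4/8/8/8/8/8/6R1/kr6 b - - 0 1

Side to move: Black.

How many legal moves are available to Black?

13

Black to move; king on a1.
In check: no.
Legal moves: Rb8+, Rb7, Rb6, Rb5, Rb4, Rb3, Rb2, Rh1, Rg1, Rf1, Re1, Rd1+, Rc1.
Count: 13.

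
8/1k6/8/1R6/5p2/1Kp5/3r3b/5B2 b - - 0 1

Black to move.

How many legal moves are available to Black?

6

Black to move; king on b7.
In check: yes, from the white rook on b5.
Legal moves: Kc8, Ka8, Kc7, Ka7, Kc6, Ka6.
Count: 6.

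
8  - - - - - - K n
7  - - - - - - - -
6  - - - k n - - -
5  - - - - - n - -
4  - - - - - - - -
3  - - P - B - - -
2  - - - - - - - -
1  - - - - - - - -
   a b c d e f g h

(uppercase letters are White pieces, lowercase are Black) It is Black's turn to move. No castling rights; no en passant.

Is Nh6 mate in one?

After Nh6: white king on g8; in check: yes, from the black knight on h6.
White has 3 legal replies: Kxh8, Kh7, Bxh6.
In check but a legal move exists → not checkmate.

no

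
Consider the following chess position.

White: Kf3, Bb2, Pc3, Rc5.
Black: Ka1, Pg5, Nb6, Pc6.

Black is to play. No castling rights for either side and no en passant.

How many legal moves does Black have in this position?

3

Black to move; king on a1.
In check: yes, from the white bishop on b2.
Legal moves: Kxb2, Ka2, Kb1.
Count: 3.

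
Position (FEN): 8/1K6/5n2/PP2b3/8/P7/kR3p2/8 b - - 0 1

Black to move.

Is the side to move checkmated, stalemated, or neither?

Black to move; black king on a2.
In check: yes, from the white rook on b2.
King squares — a1: available; b1: attacked by Rb2; b2: available; a3: available; b3: attacked by Rb2.
Legal moves for Black: Kxa3, Kxb2, Ka1, Bxb2.
Black is in check but has 4 legal moves → neither.

neither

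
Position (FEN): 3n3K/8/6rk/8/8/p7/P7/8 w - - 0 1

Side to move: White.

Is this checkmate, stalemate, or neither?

stalemate

White to move; white king on h8.
In check: no.
King squares — g7: attacked by Rg6; h7: attacked by Kh6; g8: attacked by Rg6.
Legal moves for White: none.
Not in check and no legal moves → stalemate.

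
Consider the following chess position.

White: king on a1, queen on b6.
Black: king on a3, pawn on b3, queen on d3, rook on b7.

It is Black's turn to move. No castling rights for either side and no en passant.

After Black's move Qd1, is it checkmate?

yes

After Qd1: white king on a1; in check: yes, from the black queen on d1.
King squares — b1: attacked by Qd1; a2: attacked by Ka3; b2: attacked by Ka3.
White has no legal moves → checkmate.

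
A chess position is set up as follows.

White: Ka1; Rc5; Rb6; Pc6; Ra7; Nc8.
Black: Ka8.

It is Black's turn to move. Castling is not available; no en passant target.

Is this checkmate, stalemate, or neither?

checkmate

Black to move; black king on a8.
In check: yes, from the white rook on a7.
King squares — a7: attacked by Nc8; b7: attacked by Rb6; b8: attacked by Rb6.
Legal moves for Black: none.
In check with no legal moves → checkmate.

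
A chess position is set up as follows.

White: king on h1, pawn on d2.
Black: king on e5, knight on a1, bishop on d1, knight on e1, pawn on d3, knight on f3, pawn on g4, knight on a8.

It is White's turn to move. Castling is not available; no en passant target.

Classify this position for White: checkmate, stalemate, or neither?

White to move; white king on h1.
In check: no.
King squares — g1: attacked by Nf3; g2: attacked by Ne1; h2: attacked by Nf3.
Legal moves for White: none.
Not in check and no legal moves → stalemate.

stalemate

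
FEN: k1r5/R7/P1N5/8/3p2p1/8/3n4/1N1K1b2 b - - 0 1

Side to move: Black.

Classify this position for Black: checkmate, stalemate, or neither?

Black to move; black king on a8.
In check: yes, from the white rook on a7.
King squares — a7: attacked by Nc6; b7: attacked by Pa6; b8: attacked by Nc6.
Legal moves for Black: none.
In check with no legal moves → checkmate.

checkmate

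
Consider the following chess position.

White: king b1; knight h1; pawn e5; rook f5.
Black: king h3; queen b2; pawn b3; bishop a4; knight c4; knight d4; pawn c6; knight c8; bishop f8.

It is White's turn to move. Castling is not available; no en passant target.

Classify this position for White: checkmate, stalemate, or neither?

White to move; white king on b1.
In check: yes, from the black queen on b2.
King squares — a1: attacked by Qb2; c1: attacked by Qb2; a2: attacked by Qb2; b2: attacked by Nc4; c2: attacked by Qb2.
Legal moves for White: none.
In check with no legal moves → checkmate.

checkmate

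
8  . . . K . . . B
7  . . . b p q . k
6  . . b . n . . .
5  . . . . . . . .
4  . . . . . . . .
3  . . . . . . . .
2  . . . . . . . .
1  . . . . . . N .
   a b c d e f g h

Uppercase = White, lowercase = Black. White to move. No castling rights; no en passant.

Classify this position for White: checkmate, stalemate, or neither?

checkmate

White to move; white king on d8.
In check: yes, from the black knight on e6.
King squares — c7: attacked by Ne6; d7: attacked by Bc6; e7: attacked by Qf7; c8: attacked by Bd7; e8: attacked by Bd7.
Legal moves for White: none.
In check with no legal moves → checkmate.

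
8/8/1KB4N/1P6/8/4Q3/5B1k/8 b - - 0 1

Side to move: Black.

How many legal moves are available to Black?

Black to move; king on h2.
In check: no.
Legal moves: none.
Count: 0.

0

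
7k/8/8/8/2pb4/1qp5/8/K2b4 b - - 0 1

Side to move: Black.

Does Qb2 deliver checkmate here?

yes

After Qb2: white king on a1; in check: yes, from the black queen on b2.
King squares — b1: attacked by Qb2; a2: attacked by Qb2; b2: attacked by Pc3.
White has no legal moves → checkmate.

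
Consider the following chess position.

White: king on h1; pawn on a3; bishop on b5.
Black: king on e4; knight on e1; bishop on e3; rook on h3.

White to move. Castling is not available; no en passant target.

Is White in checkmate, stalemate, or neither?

checkmate

White to move; white king on h1.
In check: yes, from the black rook on h3.
King squares — g1: attacked by Be3; g2: attacked by Ne1; h2: attacked by Rh3.
Legal moves for White: none.
In check with no legal moves → checkmate.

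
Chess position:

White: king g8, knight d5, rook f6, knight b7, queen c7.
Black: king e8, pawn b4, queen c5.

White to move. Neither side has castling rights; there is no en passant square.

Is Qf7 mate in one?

yes

After Qf7: black king on e8; in check: yes, from the white queen on f7.
King squares — d7: attacked by Qf7; e7: attacked by Nd5; f7: attacked by Rf6; d8: attacked by Nb7; f8: attacked by Qf7.
Black has no legal moves → checkmate.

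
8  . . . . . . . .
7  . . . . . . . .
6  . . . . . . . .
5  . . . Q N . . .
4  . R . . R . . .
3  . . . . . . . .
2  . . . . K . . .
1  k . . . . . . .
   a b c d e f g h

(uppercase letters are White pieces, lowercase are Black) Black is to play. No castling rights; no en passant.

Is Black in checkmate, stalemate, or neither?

stalemate

Black to move; black king on a1.
In check: no.
King squares — b1: attacked by Rb4; a2: attacked by Qd5; b2: attacked by Rb4.
Legal moves for Black: none.
Not in check and no legal moves → stalemate.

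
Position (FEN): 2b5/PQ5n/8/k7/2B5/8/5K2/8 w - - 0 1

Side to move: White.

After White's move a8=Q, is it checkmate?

yes

After a8=Q: black king on a5; in check: yes, from the white queen on a8.
King squares — a4: attacked by Qa8; b4: attacked by Qb7; b5: attacked by Bc4; a6: attacked by Bc4; b6: attacked by Qb7.
Black has no legal moves → checkmate.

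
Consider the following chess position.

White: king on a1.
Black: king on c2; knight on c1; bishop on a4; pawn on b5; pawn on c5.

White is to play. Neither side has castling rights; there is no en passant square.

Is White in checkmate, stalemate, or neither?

White to move; white king on a1.
In check: no.
King squares — b1: attacked by Kc2; a2: attacked by Nc1; b2: attacked by Kc2.
Legal moves for White: none.
Not in check and no legal moves → stalemate.

stalemate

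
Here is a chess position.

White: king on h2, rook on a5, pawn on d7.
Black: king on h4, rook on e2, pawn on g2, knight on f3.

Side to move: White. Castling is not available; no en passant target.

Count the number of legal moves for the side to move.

0

White to move; king on h2.
In check: yes, from the black knight on f3.
Legal moves: none.
Count: 0.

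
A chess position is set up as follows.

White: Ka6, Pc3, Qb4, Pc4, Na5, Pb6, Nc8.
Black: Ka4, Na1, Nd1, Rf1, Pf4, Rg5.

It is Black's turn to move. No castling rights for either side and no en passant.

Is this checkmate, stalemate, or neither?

checkmate

Black to move; black king on a4.
In check: yes, from the white queen on b4.
King squares — a3: attacked by Qb4; b3: attacked by Qb4; b4: attacked by Pc3; a5: attacked by Qb4; b5: attacked by Qb4.
Legal moves for Black: none.
In check with no legal moves → checkmate.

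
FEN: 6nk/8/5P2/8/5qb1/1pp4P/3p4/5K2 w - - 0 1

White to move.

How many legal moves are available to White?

White to move; king on f1.
In check: yes, from the black queen on f4.
Legal moves: Kg2, Kg1.
Count: 2.

2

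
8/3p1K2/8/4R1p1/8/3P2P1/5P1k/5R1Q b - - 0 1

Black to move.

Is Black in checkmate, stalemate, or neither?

checkmate

Black to move; black king on h2.
In check: yes, from the white queen on h1.
King squares — g1: attacked by Rf1; h1: attacked by Rf1; g2: attacked by Qh1; g3: attacked by Pf2; h3: attacked by Qh1.
Legal moves for Black: none.
In check with no legal moves → checkmate.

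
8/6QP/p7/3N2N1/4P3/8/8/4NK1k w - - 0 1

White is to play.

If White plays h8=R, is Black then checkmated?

After h8=R: black king on h1; in check: yes, from the white rook on h8.
King squares — g1: attacked by Kf1; g2: attacked by Ne1; h2: attacked by Rh8.
Black has no legal moves → checkmate.

yes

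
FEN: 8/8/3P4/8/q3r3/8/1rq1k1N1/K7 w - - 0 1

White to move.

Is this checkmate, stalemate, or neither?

White to move; white king on a1.
In check: yes, from the black queen on a4.
King squares — b1: attacked by Rb2; a2: attacked by Rb2; b2: attacked by Qc2.
Legal moves for White: none.
In check with no legal moves → checkmate.

checkmate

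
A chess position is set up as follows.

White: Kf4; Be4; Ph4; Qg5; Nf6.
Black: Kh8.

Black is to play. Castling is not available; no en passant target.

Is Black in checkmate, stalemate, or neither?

stalemate

Black to move; black king on h8.
In check: no.
King squares — g7: attacked by Qg5; h7: attacked by Be4; g8: attacked by Qg5.
Legal moves for Black: none.
Not in check and no legal moves → stalemate.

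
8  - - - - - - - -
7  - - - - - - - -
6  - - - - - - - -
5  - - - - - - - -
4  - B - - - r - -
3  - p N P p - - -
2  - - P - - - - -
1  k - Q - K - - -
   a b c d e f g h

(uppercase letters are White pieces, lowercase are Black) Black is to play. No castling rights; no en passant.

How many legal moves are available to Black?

0

Black to move; king on a1.
In check: yes, from the white queen on c1.
Legal moves: none.
Count: 0.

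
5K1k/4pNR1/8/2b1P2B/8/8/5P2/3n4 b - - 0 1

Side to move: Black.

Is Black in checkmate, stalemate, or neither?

Black to move; black king on h8.
In check: yes, from the white knight on f7.
King squares — g7: attacked by Kf8; h7: attacked by Rg7; g8: attacked by Rg7.
Legal moves for Black: none.
In check with no legal moves → checkmate.

checkmate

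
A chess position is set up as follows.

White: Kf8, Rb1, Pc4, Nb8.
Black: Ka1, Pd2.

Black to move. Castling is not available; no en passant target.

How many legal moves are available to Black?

2

Black to move; king on a1.
In check: yes, from the white rook on b1.
Legal moves: Ka2, Kxb1.
Count: 2.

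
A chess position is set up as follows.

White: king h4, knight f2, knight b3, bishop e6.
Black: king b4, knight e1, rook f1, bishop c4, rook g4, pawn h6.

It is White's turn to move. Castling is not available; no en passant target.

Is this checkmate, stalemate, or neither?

neither

White to move; white king on h4.
In check: yes, from the black rook on g4.
Legal moves for White: Kh5, Kxg4, Kh3, Bxg4, Nxg4.
White is in check but has 5 legal moves → neither.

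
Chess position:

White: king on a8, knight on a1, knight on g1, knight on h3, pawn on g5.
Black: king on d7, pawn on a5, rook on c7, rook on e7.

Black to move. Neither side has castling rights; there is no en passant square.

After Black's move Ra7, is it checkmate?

no

After Ra7: white king on a8; in check: yes, from the black rook on a7.
White has 2 legal replies: Kb8, Kxa7.
In check but a legal move exists → not checkmate.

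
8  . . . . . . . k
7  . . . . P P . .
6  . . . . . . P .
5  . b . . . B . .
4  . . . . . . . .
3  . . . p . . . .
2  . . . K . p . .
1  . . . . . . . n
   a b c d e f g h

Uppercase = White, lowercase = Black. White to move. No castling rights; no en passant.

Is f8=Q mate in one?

yes

After f8=Q: black king on h8; in check: yes, from the white queen on f8.
King squares — g7: attacked by Qf8; h7: attacked by Pg6; g8: attacked by Qf8.
Black has no legal moves → checkmate.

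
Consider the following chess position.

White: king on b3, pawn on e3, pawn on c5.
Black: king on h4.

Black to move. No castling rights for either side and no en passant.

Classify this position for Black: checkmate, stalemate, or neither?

Black to move; black king on h4.
In check: no.
Legal moves for Black: Kh5, Kg5, Kg4, Kh3, Kg3.
Black has 5 legal moves and is not in check → neither.

neither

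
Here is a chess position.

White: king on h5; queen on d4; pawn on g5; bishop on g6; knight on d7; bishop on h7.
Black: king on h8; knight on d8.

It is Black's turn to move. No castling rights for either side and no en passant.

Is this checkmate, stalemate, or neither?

Black to move; black king on h8.
In check: yes, from the white queen on d4.
King squares — g7: attacked by Qd4; h7: attacked by Bg6; g8: attacked by Bh7.
Legal moves for Black: none.
In check with no legal moves → checkmate.

checkmate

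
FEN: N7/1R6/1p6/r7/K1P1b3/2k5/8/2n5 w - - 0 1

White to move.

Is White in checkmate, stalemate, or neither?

White to move; white king on a4.
In check: yes, from the black rook on a5.
King squares — a3: attacked by Ra5; b3: attacked by Nc1; b4: attacked by Kc3; a5: attacked by Pb6; b5: attacked by Ra5.
Legal moves for White: none.
In check with no legal moves → checkmate.

checkmate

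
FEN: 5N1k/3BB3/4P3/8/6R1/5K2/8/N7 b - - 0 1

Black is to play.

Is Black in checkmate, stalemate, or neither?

stalemate

Black to move; black king on h8.
In check: no.
King squares — g7: attacked by Rg4; h7: attacked by Nf8; g8: attacked by Rg4.
Legal moves for Black: none.
Not in check and no legal moves → stalemate.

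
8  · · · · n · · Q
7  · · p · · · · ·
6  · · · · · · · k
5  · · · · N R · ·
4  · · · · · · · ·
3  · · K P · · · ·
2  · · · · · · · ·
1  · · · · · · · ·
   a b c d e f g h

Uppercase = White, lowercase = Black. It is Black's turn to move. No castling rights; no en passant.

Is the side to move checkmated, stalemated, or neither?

Black to move; black king on h6.
In check: yes, from the white queen on h8.
King squares — g5: attacked by Rf5; h5: attacked by Rf5; g6: attacked by Ne5; g7: attacked by Qh8; h7: attacked by Qh8.
Legal moves for Black: none.
In check with no legal moves → checkmate.

checkmate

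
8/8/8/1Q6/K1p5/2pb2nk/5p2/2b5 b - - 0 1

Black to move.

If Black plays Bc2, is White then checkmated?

After Bc2: white king on a4; in check: yes, from the black bishop on c2.
White has 3 legal replies: Ka5, Kb4, Qb3.
In check but a legal move exists → not checkmate.

no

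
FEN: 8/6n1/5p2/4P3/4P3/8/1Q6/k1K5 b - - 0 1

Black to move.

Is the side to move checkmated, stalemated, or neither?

checkmate

Black to move; black king on a1.
In check: yes, from the white queen on b2.
King squares — b1: attacked by Kc1; a2: attacked by Qb2; b2: attacked by Kc1.
Legal moves for Black: none.
In check with no legal moves → checkmate.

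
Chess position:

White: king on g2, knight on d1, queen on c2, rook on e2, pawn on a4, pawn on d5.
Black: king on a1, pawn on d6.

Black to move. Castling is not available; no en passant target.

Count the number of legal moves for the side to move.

0

Black to move; king on a1.
In check: no.
Legal moves: none.
Count: 0.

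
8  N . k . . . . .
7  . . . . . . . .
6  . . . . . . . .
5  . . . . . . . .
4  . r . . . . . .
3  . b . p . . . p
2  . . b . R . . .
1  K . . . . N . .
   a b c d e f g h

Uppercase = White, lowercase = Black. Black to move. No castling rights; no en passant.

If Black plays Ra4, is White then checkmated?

After Ra4: white king on a1; in check: yes, from the black rook on a4.
White has 1 legal reply: Kb2.
In check but a legal move exists → not checkmate.

no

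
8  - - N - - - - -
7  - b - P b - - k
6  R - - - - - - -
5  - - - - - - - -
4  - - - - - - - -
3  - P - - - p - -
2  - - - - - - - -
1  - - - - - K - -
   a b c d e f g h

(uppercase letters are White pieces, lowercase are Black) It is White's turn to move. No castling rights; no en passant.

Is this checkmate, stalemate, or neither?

neither

White to move; white king on f1.
In check: no.
Legal moves for White include: Nxe7, Na7, Nd6, Nb6, Ra8, Ra7, Rh6+, Rg6, Rf6, Re6, Rd6, Rc6, Rb6, Ra5, Ra4, Ra3, Ra2, Ra1, ... (list truncated; more exist).
White has legal moves and is not in check → neither.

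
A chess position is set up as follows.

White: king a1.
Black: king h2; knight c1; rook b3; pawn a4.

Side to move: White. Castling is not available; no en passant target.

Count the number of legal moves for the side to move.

White to move; king on a1.
In check: no.
Legal moves: none.
Count: 0.

0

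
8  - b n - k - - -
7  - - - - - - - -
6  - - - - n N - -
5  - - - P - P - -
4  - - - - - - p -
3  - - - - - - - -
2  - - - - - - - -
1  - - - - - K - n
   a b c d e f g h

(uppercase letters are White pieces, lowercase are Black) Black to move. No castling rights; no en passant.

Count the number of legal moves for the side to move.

4

Black to move; king on e8.
In check: yes, from the white knight on f6.
Legal moves: Kf8, Kd8, Kf7, Ke7.
Count: 4.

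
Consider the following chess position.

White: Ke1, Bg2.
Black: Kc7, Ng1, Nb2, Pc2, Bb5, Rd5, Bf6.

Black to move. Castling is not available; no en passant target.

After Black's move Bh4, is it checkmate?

After Bh4: white king on e1; in check: yes, from the black bishop on h4.
King squares — d1: attacked by Nb2; f1: attacked by Bb5; d2: attacked by Rd5; e2: attacked by Ng1; f2: attacked by Bh4.
White has no legal moves → checkmate.

yes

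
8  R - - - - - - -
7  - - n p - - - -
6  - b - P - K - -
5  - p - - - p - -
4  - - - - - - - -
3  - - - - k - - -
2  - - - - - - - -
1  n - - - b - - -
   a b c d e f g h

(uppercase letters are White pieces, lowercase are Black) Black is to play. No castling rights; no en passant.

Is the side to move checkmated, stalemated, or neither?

Black to move; black king on e3.
In check: no.
Legal moves for Black include: Ne8+, Nxa8, Ne6, Na6, Nd5+, Ba7, Bc5, Bba5, Bd4+, Kf4, Ke4, Kd4, Kf3, Kd3, Kf2, Ke2, Kd2, Bea5, ... (list truncated; more exist).
Black has legal moves and is not in check → neither.

neither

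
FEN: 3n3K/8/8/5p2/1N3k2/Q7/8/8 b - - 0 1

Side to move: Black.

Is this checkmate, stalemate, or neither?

neither

Black to move; black king on f4.
In check: no.
Legal moves for Black: Nf7+, Nb7, Ne6, Nc6, Kg5, Ke5, Kg4, Ke4.
Black has 8 legal moves and is not in check → neither.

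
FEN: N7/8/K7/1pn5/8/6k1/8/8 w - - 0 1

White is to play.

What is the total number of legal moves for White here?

4

White to move; king on a6.
In check: yes, from the black knight on c5.
Legal moves: Ka7, Kb6, Kxb5, Ka5.
Count: 4.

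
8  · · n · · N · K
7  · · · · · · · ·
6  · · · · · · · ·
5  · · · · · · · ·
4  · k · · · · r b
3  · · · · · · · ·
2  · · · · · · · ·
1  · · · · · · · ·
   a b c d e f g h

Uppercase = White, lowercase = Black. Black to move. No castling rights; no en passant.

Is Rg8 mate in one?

After Rg8: white king on h8; in check: yes, from the black rook on g8.
White has 2 legal replies: Kxg8, Kh7.
In check but a legal move exists → not checkmate.

no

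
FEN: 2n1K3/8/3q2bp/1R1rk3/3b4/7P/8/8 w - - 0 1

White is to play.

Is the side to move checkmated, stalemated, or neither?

White to move; white king on e8.
In check: yes, from the black bishop on g6.
King squares — d7: attacked by Qd6; e7: attacked by Qd6; f7: attacked by Bg6; d8: attacked by Qd6; f8: attacked by Qd6.
Legal moves for White: none.
In check with no legal moves → checkmate.

checkmate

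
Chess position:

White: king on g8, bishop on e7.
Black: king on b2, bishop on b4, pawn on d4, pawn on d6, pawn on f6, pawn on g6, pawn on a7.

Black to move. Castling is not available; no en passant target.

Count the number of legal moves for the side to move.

Black to move; king on b2.
In check: no.
Legal moves: Bc5, Ba5, Bc3, Ba3, Bd2, Be1, Kc3, Kb3, Ka3, Kc2, Ka2, Kc1, Kb1, Ka1, a6, g5, f5, d5, d3, a5.
Count: 20.

20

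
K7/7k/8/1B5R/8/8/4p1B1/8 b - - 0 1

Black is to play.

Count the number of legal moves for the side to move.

3

Black to move; king on h7.
In check: yes, from the white rook on h5.
Legal moves: Kg8, Kg7, Kg6.
Count: 3.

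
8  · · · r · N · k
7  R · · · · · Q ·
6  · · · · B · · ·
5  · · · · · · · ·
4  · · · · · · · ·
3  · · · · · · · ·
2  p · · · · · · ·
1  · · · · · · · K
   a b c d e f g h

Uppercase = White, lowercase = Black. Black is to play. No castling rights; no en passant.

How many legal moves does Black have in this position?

Black to move; king on h8.
In check: yes, from the white queen on g7.
Legal moves: none.
Count: 0.

0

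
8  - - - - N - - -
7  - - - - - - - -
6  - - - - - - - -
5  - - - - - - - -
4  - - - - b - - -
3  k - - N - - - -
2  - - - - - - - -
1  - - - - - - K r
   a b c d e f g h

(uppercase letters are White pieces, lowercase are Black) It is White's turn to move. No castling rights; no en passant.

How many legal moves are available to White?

1

White to move; king on g1.
In check: yes, from the black rook on h1.
Legal moves: Kf2.
Count: 1.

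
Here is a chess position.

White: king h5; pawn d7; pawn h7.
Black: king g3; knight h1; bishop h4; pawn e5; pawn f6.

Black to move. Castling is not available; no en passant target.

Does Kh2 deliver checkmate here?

no

After Kh2: white king on h5; in check: no.
White is not in check, so this cannot be checkmate.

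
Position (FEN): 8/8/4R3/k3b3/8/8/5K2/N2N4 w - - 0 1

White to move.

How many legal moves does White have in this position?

White to move; king on f2.
In check: no.
Legal moves: Re8, Re7, Rh6, Rg6, Rf6, Rd6, Rc6, Rb6, Ra6+, Rxe5+, Kf3, Ke3, Kg2, Ke2, Kg1, Kf1, Ke1, Ne3, Nc3, Nb2, Nb3+, Nc2.
Count: 22.

22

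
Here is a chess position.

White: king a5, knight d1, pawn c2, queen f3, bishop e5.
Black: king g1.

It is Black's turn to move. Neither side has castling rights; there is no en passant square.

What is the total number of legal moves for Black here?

0

Black to move; king on g1.
In check: no.
Legal moves: none.
Count: 0.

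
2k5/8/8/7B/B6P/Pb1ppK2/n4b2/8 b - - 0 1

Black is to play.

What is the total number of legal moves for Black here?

21

Black to move; king on c8.
In check: no.
Legal moves: Kd8, Kb8, Kc7, Kb7, Bg8, Bf7, Be6, Bd5+, Bc4, Bxa4, Bc2, Bd1+, Bxh4, Bg3, Bg1, Be1, Nb4, Nc3, Nc1, e2, d2.
Count: 21.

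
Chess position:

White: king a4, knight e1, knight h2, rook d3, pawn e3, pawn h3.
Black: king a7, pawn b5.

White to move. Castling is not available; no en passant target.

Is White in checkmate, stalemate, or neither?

White to move; white king on a4.
In check: yes, from the black pawn on b5.
King squares — a3: available; b3: available; b4: available; a5: available; b5: available.
Legal moves for White: Kxb5, Ka5, Kb4, Kb3, Ka3.
White is in check but has 5 legal moves → neither.

neither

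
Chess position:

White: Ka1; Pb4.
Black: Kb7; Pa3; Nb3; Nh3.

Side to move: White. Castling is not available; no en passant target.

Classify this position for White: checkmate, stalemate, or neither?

neither

White to move; white king on a1.
In check: yes, from the black knight on b3.
King squares — b1: available; a2: available; b2: attacked by Pa3.
Legal moves for White: Ka2, Kb1.
White is in check but has 2 legal moves → neither.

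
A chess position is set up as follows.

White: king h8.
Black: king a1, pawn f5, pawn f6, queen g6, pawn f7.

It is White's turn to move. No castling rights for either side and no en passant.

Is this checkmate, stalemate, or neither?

stalemate

White to move; white king on h8.
In check: no.
King squares — g7: attacked by Qg6; h7: attacked by Qg6; g8: attacked by Qg6.
Legal moves for White: none.
Not in check and no legal moves → stalemate.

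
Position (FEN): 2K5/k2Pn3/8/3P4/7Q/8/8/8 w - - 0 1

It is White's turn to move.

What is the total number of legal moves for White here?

White to move; king on c8.
In check: yes, from the black knight on e7.
Legal moves: Kd8, Kc7, Qxe7.
Count: 3.

3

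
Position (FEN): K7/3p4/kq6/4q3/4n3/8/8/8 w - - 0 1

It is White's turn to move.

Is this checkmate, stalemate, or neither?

stalemate

White to move; white king on a8.
In check: no.
King squares — a7: attacked by Ka6; b7: attacked by Ka6; b8: attacked by Qe5.
Legal moves for White: none.
Not in check and no legal moves → stalemate.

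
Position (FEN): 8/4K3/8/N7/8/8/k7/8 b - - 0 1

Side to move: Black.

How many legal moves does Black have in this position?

4

Black to move; king on a2.
In check: no.
Legal moves: Ka3, Kb2, Kb1, Ka1.
Count: 4.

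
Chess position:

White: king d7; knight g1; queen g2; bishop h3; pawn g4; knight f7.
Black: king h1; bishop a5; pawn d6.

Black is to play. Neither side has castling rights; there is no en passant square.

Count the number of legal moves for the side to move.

Black to move; king on h1.
In check: yes, from the white queen on g2.
Legal moves: none.
Count: 0.

0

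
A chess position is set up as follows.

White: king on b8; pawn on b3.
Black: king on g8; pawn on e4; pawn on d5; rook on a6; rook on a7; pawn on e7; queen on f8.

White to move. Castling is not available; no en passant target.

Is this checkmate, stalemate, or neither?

White to move; white king on b8.
In check: yes, from the black queen on f8.
King squares — a7: attacked by Ra6; b7: attacked by Ra7; c7: attacked by Ra7; a8: attacked by Ra7; c8: attacked by Qf8.
Legal moves for White: none.
In check with no legal moves → checkmate.

checkmate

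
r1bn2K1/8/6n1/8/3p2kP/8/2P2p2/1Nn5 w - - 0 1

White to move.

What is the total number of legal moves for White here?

8

White to move; king on g8.
In check: no.
Legal moves: Kh7, Kg7, Nc3, Na3, Nd2, h5, c3, c4.
Count: 8.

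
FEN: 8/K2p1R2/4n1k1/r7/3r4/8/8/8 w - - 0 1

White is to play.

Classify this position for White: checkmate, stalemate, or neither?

White to move; white king on a7.
In check: yes, from the black rook on a5.
Legal moves for White: Kb8, Kb7, Kb6.
White is in check but has 3 legal moves → neither.

neither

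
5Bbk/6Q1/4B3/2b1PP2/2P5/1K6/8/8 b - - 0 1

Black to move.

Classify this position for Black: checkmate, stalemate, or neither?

Black to move; black king on h8.
In check: yes, from the white queen on g7.
King squares — g7: attacked by Bf8; h7: attacked by Qg7; g8: own bishop.
Legal moves for Black: none.
In check with no legal moves → checkmate.

checkmate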